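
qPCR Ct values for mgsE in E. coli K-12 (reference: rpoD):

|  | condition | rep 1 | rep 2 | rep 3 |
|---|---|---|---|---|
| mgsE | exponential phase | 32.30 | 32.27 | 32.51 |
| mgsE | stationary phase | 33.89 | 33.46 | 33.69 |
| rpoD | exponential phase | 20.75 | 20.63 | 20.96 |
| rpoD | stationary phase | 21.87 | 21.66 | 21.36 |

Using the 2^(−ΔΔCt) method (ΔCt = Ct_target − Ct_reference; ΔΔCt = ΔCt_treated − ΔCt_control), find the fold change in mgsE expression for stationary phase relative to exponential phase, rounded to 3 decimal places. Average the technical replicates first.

0.722

Mean Ct: mgsE exponential phase 32.360; mgsE stationary phase 33.680; rpoD exponential phase 20.780; rpoD stationary phase 21.630
ΔCt(exponential phase) = 32.360 − 20.780 = 11.580
ΔCt(stationary phase) = 33.680 − 21.630 = 12.050
ΔΔCt = 12.050 − 11.580 = 0.470
Fold change = 2^(−0.470) = 0.7220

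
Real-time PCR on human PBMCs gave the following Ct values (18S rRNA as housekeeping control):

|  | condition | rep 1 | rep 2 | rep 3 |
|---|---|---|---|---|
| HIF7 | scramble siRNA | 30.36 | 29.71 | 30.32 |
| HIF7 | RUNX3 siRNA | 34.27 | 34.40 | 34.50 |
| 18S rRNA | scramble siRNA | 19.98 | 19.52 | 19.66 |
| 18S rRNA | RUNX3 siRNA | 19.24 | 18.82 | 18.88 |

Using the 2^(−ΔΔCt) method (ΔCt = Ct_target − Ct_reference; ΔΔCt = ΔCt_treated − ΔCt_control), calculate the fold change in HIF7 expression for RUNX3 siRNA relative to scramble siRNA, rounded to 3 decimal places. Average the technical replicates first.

Mean Ct: HIF7 scramble siRNA 30.130; HIF7 RUNX3 siRNA 34.390; 18S rRNA scramble siRNA 19.720; 18S rRNA RUNX3 siRNA 18.980
ΔCt(scramble siRNA) = 30.130 − 19.720 = 10.410
ΔCt(RUNX3 siRNA) = 34.390 − 18.980 = 15.410
ΔΔCt = 15.410 − 10.410 = 5.000
Fold change = 2^(−5.000) = 0.0312

0.031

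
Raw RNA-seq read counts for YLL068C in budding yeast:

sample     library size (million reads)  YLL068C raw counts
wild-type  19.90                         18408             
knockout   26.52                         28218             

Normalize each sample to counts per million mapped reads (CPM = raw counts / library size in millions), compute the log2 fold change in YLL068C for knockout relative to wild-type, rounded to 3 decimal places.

0.202

CPM(wild-type) = 18408 / 19.90 = 925.0251
CPM(knockout) = 28218 / 26.52 = 1064.0271
Fold change = 1064.0271 / 925.0251 = 1.15027
log2(1.15027) = 0.2020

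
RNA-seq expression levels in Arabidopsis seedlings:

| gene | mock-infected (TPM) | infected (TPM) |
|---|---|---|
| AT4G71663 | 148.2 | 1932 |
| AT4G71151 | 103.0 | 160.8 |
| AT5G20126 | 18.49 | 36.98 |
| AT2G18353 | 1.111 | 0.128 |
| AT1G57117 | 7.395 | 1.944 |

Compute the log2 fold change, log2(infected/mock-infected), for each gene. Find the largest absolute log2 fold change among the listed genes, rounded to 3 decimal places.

log2(1932/148.2) = 3.704  (AT4G71663)
log2(160.8/103.0) = 0.643  (AT4G71151)
log2(36.98/18.49) = 1.000  (AT5G20126)
log2(0.128/1.111) = -3.118  (AT2G18353)
log2(1.944/7.395) = -1.928  (AT1G57117)
The largest magnitude belongs to AT4G71663.

3.704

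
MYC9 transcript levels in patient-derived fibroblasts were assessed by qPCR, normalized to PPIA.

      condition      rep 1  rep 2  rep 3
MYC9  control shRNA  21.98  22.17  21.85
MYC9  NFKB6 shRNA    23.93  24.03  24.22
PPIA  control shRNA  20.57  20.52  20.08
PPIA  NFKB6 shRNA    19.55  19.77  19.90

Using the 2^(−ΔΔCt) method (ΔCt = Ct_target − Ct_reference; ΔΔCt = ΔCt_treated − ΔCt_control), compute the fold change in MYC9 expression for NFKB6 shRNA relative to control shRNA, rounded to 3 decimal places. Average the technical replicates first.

Mean Ct: MYC9 control shRNA 22.000; MYC9 NFKB6 shRNA 24.060; PPIA control shRNA 20.390; PPIA NFKB6 shRNA 19.740
ΔCt(control shRNA) = 22.000 − 20.390 = 1.610
ΔCt(NFKB6 shRNA) = 24.060 − 19.740 = 4.320
ΔΔCt = 4.320 − 1.610 = 2.710
Fold change = 2^(−2.710) = 0.1528

0.153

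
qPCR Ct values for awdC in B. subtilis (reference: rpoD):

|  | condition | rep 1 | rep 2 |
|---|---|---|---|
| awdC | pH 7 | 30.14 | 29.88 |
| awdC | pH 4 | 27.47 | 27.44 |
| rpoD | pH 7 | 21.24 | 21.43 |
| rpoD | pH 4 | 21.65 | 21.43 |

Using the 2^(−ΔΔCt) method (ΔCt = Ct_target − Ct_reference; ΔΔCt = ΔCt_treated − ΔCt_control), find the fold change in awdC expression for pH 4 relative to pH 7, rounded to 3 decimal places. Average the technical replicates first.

6.774

Mean Ct: awdC pH 7 30.010; awdC pH 4 27.455; rpoD pH 7 21.335; rpoD pH 4 21.540
ΔCt(pH 7) = 30.010 − 21.335 = 8.675
ΔCt(pH 4) = 27.455 − 21.540 = 5.915
ΔΔCt = 5.915 − 8.675 = -2.760
Fold change = 2^(−(-2.760)) = 2^2.760 = 6.7740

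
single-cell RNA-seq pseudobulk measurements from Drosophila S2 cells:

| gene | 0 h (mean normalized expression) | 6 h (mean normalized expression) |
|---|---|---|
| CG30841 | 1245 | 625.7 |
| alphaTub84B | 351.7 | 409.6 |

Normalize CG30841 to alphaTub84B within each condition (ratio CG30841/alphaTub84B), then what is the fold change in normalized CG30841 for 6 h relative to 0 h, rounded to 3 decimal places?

0.432

CG30841/alphaTub84B (0 h) = 1245 / 351.7 = 3.5399
CG30841/alphaTub84B (6 h) = 625.7 / 409.6 = 1.5276
Fold change = 1.5276 / 3.5399 = 0.4315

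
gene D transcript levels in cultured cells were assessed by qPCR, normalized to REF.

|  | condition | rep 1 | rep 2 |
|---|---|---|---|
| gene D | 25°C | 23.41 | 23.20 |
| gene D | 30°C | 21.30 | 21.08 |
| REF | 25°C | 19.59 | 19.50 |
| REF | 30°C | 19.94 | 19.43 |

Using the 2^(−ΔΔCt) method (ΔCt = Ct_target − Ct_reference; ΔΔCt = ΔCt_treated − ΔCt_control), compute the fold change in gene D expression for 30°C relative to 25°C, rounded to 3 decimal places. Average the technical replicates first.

Mean Ct: gene D 25°C 23.305; gene D 30°C 21.190; REF 25°C 19.545; REF 30°C 19.685
ΔCt(25°C) = 23.305 − 19.545 = 3.760
ΔCt(30°C) = 21.190 − 19.685 = 1.505
ΔΔCt = 1.505 − 3.760 = -2.255
Fold change = 2^(−(-2.255)) = 2^2.255 = 4.7733

4.773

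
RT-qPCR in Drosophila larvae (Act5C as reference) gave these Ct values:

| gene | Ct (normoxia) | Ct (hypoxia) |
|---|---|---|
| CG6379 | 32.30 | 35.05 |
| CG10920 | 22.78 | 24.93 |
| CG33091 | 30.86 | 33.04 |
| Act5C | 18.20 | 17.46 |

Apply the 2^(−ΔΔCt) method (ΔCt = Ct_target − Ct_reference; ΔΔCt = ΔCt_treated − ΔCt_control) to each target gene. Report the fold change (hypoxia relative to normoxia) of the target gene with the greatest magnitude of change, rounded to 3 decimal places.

CG6379: ΔΔCt = (35.05−17.46) − (32.30−18.20) = 17.59 − 14.10 = 3.49; fold change = 2^-3.49 = 0.089
CG10920: ΔΔCt = (24.93−17.46) − (22.78−18.20) = 7.47 − 4.58 = 2.89; fold change = 2^-2.89 = 0.135
CG33091: ΔΔCt = (33.04−17.46) − (30.86−18.20) = 15.58 − 12.66 = 2.92; fold change = 2^-2.92 = 0.132
CG6379 has the largest |ΔΔCt| = 3.49.

0.089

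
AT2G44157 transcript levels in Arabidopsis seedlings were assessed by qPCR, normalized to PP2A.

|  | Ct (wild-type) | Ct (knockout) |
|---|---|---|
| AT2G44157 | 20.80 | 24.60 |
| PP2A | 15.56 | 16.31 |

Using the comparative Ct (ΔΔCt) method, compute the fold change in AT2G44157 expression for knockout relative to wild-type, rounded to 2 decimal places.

0.12

ΔCt(wild-type) = 20.800 − 15.560 = 5.240
ΔCt(knockout) = 24.600 − 16.310 = 8.290
ΔΔCt = 8.290 − 5.240 = 3.050
Fold change = 2^(−3.050) = 0.121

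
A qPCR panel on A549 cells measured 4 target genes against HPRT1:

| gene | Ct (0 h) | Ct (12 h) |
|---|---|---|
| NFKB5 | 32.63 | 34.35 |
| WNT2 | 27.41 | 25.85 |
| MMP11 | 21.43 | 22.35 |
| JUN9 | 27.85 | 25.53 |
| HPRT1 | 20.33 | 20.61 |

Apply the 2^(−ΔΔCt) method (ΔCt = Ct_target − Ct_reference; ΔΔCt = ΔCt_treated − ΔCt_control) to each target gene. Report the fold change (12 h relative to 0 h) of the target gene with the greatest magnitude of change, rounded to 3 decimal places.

6.063

NFKB5: ΔΔCt = (34.35−20.61) − (32.63−20.33) = 13.74 − 12.30 = 1.44; fold change = 2^-1.44 = 0.369
WNT2: ΔΔCt = (25.85−20.61) − (27.41−20.33) = 5.24 − 7.08 = -1.84; fold change = 2^1.84 = 3.580
MMP11: ΔΔCt = (22.35−20.61) − (21.43−20.33) = 1.74 − 1.10 = 0.64; fold change = 2^-0.64 = 0.642
JUN9: ΔΔCt = (25.53−20.61) − (27.85−20.33) = 4.92 − 7.52 = -2.60; fold change = 2^2.60 = 6.063
JUN9 has the largest |ΔΔCt| = 2.60.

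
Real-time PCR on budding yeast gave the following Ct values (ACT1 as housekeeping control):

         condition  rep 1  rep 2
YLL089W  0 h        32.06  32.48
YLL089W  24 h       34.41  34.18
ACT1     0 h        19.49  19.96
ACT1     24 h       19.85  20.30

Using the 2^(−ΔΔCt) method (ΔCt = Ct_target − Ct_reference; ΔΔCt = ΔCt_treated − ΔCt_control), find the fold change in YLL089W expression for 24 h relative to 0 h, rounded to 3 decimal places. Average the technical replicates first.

Mean Ct: YLL089W 0 h 32.270; YLL089W 24 h 34.295; ACT1 0 h 19.725; ACT1 24 h 20.075
ΔCt(0 h) = 32.270 − 19.725 = 12.545
ΔCt(24 h) = 34.295 − 20.075 = 14.220
ΔΔCt = 14.220 − 12.545 = 1.675
Fold change = 2^(−1.675) = 0.3132

0.313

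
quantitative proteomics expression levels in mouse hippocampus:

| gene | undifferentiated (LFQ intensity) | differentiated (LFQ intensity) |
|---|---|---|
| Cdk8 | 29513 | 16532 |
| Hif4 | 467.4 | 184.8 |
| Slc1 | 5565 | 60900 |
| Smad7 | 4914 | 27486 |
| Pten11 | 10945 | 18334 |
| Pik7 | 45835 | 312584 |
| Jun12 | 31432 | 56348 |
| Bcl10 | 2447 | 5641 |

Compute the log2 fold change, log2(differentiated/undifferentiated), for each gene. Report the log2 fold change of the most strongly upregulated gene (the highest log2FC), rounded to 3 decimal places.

3.452

log2(16532/29513) = -0.836  (Cdk8)
log2(184.8/467.4) = -1.339  (Hif4)
log2(60900/5565) = 3.452  (Slc1)
log2(27486/4914) = 2.484  (Smad7)
log2(18334/10945) = 0.744  (Pten11)
log2(312584/45835) = 2.770  (Pik7)
log2(56348/31432) = 0.842  (Jun12)
log2(5641/2447) = 1.205  (Bcl10)
Slc1 is most strongly upregulated.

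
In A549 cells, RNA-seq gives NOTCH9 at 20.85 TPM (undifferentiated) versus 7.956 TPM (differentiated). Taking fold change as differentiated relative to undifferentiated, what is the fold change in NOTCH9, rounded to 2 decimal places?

Fold change = 7.956 / 20.85 = 0.382
NOTCH9 is downregulated.

0.38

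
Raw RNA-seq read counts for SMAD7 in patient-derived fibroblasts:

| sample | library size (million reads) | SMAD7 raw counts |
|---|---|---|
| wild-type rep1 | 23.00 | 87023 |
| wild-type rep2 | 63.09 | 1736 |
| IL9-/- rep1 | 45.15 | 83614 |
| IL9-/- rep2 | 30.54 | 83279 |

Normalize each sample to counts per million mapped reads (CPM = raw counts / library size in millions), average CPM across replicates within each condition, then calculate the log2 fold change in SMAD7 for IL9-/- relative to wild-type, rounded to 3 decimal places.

0.265

CPM(wild-type rep1) = 87023 / 23.00 = 3783.6087
CPM(wild-type rep2) = 1736 / 63.09 = 27.5162
CPM(IL9-/- rep1) = 83614 / 45.15 = 1851.9158
CPM(IL9-/- rep2) = 83279 / 30.54 = 2726.8828
mean CPM(wild-type) = 1905.5625; mean CPM(IL9-/-) = 2289.3993
Fold change = 2289.3993 / 1905.5625 = 1.20143
log2(1.20143) = 0.2648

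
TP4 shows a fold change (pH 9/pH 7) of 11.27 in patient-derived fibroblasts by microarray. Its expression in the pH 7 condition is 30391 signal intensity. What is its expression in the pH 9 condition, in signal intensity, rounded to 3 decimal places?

pH 9 expression = 30391 × 11.27 = 342506.570

342506.570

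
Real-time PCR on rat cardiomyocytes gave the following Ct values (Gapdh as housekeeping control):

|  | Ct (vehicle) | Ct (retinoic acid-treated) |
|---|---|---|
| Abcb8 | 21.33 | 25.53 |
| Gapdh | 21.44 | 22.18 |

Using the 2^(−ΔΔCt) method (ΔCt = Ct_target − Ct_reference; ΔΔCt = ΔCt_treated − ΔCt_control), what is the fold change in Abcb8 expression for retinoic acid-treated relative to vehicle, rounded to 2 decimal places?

ΔCt(vehicle) = 21.330 − 21.440 = -0.110
ΔCt(retinoic acid-treated) = 25.530 − 22.180 = 3.350
ΔΔCt = 3.350 − (-0.110) = 3.460
Fold change = 2^(−3.460) = 0.091

0.09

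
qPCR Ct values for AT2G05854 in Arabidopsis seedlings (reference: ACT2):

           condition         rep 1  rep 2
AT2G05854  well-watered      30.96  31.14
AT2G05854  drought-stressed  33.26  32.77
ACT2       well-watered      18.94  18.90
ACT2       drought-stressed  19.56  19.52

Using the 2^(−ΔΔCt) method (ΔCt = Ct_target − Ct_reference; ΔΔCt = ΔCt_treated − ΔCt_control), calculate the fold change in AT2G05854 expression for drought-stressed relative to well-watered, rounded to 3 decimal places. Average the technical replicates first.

0.394

Mean Ct: AT2G05854 well-watered 31.050; AT2G05854 drought-stressed 33.015; ACT2 well-watered 18.920; ACT2 drought-stressed 19.540
ΔCt(well-watered) = 31.050 − 18.920 = 12.130
ΔCt(drought-stressed) = 33.015 − 19.540 = 13.475
ΔΔCt = 13.475 − 12.130 = 1.345
Fold change = 2^(−1.345) = 0.3937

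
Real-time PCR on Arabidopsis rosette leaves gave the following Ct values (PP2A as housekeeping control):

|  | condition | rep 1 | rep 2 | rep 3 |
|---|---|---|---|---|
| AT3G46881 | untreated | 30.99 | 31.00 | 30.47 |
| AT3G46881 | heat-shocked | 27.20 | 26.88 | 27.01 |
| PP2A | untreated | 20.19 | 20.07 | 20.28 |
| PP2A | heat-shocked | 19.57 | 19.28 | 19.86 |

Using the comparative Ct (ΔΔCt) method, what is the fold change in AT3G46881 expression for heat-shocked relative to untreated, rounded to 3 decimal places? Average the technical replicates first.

Mean Ct: AT3G46881 untreated 30.820; AT3G46881 heat-shocked 27.030; PP2A untreated 20.180; PP2A heat-shocked 19.570
ΔCt(untreated) = 30.820 − 20.180 = 10.640
ΔCt(heat-shocked) = 27.030 − 19.570 = 7.460
ΔΔCt = 7.460 − 10.640 = -3.180
Fold change = 2^(−(-3.180)) = 2^3.180 = 9.0631

9.063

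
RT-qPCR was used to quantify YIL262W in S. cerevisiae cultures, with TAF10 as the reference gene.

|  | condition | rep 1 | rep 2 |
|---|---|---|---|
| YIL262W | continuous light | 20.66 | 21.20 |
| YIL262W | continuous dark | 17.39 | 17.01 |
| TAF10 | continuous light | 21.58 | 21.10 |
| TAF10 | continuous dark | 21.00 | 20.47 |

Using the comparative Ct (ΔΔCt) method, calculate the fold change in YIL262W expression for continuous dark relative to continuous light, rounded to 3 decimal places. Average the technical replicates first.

Mean Ct: YIL262W continuous light 20.930; YIL262W continuous dark 17.200; TAF10 continuous light 21.340; TAF10 continuous dark 20.735
ΔCt(continuous light) = 20.930 − 21.340 = -0.410
ΔCt(continuous dark) = 17.200 − 20.735 = -3.535
ΔΔCt = -3.535 − (-0.410) = -3.125
Fold change = 2^(−(-3.125)) = 2^3.125 = 8.7241

8.724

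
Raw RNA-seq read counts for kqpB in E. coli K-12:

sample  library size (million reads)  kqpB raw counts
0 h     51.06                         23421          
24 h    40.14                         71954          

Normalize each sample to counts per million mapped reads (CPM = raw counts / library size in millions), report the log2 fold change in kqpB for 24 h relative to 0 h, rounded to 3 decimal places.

1.966

CPM(0 h) = 23421 / 51.06 = 458.6957
CPM(24 h) = 71954 / 40.14 = 1792.5760
Fold change = 1792.5760 / 458.6957 = 3.90799
log2(3.90799) = 1.9664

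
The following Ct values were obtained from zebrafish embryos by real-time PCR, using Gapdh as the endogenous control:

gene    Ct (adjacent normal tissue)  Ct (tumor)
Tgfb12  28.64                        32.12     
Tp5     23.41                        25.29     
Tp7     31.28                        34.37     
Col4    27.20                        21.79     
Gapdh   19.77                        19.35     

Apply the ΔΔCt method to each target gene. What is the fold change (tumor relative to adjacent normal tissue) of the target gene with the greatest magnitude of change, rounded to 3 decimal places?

31.779

Tgfb12: ΔΔCt = (32.12−19.35) − (28.64−19.77) = 12.77 − 8.87 = 3.90; fold change = 2^-3.90 = 0.067
Tp5: ΔΔCt = (25.29−19.35) − (23.41−19.77) = 5.94 − 3.64 = 2.30; fold change = 2^-2.30 = 0.203
Tp7: ΔΔCt = (34.37−19.35) − (31.28−19.77) = 15.02 − 11.51 = 3.51; fold change = 2^-3.51 = 0.088
Col4: ΔΔCt = (21.79−19.35) − (27.20−19.77) = 2.44 − 7.43 = -4.99; fold change = 2^4.99 = 31.779
Col4 has the largest |ΔΔCt| = 4.99.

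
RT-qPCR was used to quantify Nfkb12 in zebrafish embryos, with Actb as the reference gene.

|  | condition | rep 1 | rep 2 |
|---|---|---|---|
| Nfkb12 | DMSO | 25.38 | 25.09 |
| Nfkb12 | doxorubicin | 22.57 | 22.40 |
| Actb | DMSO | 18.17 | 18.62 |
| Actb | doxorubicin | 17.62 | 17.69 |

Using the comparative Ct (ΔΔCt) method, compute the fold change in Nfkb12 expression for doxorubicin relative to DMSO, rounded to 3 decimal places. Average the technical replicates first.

4.028

Mean Ct: Nfkb12 DMSO 25.235; Nfkb12 doxorubicin 22.485; Actb DMSO 18.395; Actb doxorubicin 17.655
ΔCt(DMSO) = 25.235 − 18.395 = 6.840
ΔCt(doxorubicin) = 22.485 − 17.655 = 4.830
ΔΔCt = 4.830 − 6.840 = -2.010
Fold change = 2^(−(-2.010)) = 2^2.010 = 4.0278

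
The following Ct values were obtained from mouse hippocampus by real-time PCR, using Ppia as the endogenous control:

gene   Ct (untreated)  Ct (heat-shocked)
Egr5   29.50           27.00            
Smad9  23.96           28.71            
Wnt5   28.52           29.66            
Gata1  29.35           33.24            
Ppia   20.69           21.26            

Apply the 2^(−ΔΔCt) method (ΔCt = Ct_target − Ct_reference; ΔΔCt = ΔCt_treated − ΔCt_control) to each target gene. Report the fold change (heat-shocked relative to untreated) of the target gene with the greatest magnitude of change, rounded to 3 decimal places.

0.055

Egr5: ΔΔCt = (27.00−21.26) − (29.50−20.69) = 5.74 − 8.81 = -3.07; fold change = 2^3.07 = 8.398
Smad9: ΔΔCt = (28.71−21.26) − (23.96−20.69) = 7.45 − 3.27 = 4.18; fold change = 2^-4.18 = 0.055
Wnt5: ΔΔCt = (29.66−21.26) − (28.52−20.69) = 8.40 − 7.83 = 0.57; fold change = 2^-0.57 = 0.674
Gata1: ΔΔCt = (33.24−21.26) − (29.35−20.69) = 11.98 − 8.66 = 3.32; fold change = 2^-3.32 = 0.100
Smad9 has the largest |ΔΔCt| = 4.18.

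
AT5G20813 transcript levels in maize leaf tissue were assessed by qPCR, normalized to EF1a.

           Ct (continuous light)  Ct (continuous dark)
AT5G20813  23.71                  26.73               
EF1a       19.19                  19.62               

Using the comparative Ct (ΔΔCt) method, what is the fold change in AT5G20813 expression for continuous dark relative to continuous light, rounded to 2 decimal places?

ΔCt(continuous light) = 23.710 − 19.190 = 4.520
ΔCt(continuous dark) = 26.730 − 19.620 = 7.110
ΔΔCt = 7.110 − 4.520 = 2.590
Fold change = 2^(−2.590) = 0.166

0.17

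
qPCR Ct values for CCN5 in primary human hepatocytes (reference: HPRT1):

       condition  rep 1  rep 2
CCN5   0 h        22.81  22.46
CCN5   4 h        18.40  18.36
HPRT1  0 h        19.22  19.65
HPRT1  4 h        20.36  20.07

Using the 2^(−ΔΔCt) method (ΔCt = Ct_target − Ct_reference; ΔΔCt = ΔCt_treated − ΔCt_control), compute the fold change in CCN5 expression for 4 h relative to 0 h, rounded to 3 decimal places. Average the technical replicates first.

32.786

Mean Ct: CCN5 0 h 22.635; CCN5 4 h 18.380; HPRT1 0 h 19.435; HPRT1 4 h 20.215
ΔCt(0 h) = 22.635 − 19.435 = 3.200
ΔCt(4 h) = 18.380 − 20.215 = -1.835
ΔΔCt = -1.835 − 3.200 = -5.035
Fold change = 2^(−(-5.035)) = 2^5.035 = 32.7858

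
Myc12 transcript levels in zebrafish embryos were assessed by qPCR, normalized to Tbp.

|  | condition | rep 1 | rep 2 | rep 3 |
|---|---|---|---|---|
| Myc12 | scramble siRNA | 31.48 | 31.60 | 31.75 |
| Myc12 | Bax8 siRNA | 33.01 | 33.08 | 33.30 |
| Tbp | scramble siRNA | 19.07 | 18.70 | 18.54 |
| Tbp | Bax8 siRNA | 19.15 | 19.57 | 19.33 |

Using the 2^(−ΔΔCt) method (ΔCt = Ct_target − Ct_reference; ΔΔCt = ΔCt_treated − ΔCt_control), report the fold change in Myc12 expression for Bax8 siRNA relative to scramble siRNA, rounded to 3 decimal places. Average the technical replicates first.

Mean Ct: Myc12 scramble siRNA 31.610; Myc12 Bax8 siRNA 33.130; Tbp scramble siRNA 18.770; Tbp Bax8 siRNA 19.350
ΔCt(scramble siRNA) = 31.610 − 18.770 = 12.840
ΔCt(Bax8 siRNA) = 33.130 − 19.350 = 13.780
ΔΔCt = 13.780 − 12.840 = 0.940
Fold change = 2^(−0.940) = 0.5212

0.521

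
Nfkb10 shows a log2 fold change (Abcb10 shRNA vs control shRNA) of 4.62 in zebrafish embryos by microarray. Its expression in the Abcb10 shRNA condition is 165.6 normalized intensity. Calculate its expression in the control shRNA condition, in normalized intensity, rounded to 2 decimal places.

Fold change = 2^(4.62) = 24.5900
control shRNA expression = 165.6 / 24.5900 = 6.73

6.73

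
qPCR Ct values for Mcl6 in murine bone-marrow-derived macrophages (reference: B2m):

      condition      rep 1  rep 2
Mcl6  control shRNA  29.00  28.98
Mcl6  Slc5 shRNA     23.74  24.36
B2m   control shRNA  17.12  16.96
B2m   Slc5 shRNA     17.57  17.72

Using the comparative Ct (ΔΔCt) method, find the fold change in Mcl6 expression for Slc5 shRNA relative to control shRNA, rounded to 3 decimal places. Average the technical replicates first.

46.689

Mean Ct: Mcl6 control shRNA 28.990; Mcl6 Slc5 shRNA 24.050; B2m control shRNA 17.040; B2m Slc5 shRNA 17.645
ΔCt(control shRNA) = 28.990 − 17.040 = 11.950
ΔCt(Slc5 shRNA) = 24.050 − 17.645 = 6.405
ΔΔCt = 6.405 − 11.950 = -5.545
Fold change = 2^(−(-5.545)) = 2^5.545 = 46.6887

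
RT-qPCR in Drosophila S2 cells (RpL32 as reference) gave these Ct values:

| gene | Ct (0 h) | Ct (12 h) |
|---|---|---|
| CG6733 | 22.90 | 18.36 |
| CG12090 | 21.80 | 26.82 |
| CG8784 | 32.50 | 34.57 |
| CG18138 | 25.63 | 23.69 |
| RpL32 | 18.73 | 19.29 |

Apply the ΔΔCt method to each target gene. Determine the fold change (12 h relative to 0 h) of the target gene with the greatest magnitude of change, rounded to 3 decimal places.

34.297

CG6733: ΔΔCt = (18.36−19.29) − (22.90−18.73) = -0.93 − 4.17 = -5.10; fold change = 2^5.10 = 34.297
CG12090: ΔΔCt = (26.82−19.29) − (21.80−18.73) = 7.53 − 3.07 = 4.46; fold change = 2^-4.46 = 0.045
CG8784: ΔΔCt = (34.57−19.29) − (32.50−18.73) = 15.28 − 13.77 = 1.51; fold change = 2^-1.51 = 0.351
CG18138: ΔΔCt = (23.69−19.29) − (25.63−18.73) = 4.40 − 6.90 = -2.50; fold change = 2^2.50 = 5.657
CG6733 has the largest |ΔΔCt| = 5.10.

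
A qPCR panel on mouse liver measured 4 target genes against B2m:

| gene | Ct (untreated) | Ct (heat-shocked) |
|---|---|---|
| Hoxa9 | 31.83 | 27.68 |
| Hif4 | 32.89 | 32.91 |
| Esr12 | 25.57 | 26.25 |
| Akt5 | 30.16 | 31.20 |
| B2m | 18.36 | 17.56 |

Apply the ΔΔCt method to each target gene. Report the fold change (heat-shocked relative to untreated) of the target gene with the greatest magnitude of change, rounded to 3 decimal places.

10.196

Hoxa9: ΔΔCt = (27.68−17.56) − (31.83−18.36) = 10.12 − 13.47 = -3.35; fold change = 2^3.35 = 10.196
Hif4: ΔΔCt = (32.91−17.56) − (32.89−18.36) = 15.35 − 14.53 = 0.82; fold change = 2^-0.82 = 0.566
Esr12: ΔΔCt = (26.25−17.56) − (25.57−18.36) = 8.69 − 7.21 = 1.48; fold change = 2^-1.48 = 0.358
Akt5: ΔΔCt = (31.20−17.56) − (30.16−18.36) = 13.64 − 11.80 = 1.84; fold change = 2^-1.84 = 0.279
Hoxa9 has the largest |ΔΔCt| = 3.35.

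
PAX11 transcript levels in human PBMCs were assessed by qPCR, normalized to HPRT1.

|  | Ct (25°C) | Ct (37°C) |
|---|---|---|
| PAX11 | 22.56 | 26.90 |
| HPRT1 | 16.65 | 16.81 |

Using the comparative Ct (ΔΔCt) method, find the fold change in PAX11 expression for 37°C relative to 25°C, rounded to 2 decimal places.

ΔCt(25°C) = 22.560 − 16.650 = 5.910
ΔCt(37°C) = 26.900 − 16.810 = 10.090
ΔΔCt = 10.090 − 5.910 = 4.180
Fold change = 2^(−4.180) = 0.055

0.06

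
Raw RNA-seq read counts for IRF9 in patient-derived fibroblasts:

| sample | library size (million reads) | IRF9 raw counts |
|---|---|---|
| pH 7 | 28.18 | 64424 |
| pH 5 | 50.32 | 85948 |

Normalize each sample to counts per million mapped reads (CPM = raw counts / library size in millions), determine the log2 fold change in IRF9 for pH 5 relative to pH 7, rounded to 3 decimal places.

-0.421

CPM(pH 7) = 64424 / 28.18 = 2286.1604
CPM(pH 5) = 85948 / 50.32 = 1708.0286
Fold change = 1708.0286 / 2286.1604 = 0.74712
log2(0.74712) = -0.4206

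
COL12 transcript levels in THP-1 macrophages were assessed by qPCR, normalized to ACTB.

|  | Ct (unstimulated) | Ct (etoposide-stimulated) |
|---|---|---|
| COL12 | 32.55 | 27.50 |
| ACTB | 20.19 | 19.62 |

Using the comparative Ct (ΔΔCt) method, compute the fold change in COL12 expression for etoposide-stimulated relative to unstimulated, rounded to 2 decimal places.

ΔCt(unstimulated) = 32.550 − 20.190 = 12.360
ΔCt(etoposide-stimulated) = 27.500 − 19.620 = 7.880
ΔΔCt = 7.880 − 12.360 = -4.480
Fold change = 2^(−(-4.480)) = 2^4.480 = 22.316

22.32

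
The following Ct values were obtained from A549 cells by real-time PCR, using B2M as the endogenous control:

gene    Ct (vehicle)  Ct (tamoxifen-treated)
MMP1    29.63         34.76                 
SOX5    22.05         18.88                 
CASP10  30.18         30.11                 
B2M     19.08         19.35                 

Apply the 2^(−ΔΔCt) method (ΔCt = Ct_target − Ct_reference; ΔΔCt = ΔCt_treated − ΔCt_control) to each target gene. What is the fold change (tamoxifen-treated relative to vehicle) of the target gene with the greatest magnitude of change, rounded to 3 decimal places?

MMP1: ΔΔCt = (34.76−19.35) − (29.63−19.08) = 15.41 − 10.55 = 4.86; fold change = 2^-4.86 = 0.034
SOX5: ΔΔCt = (18.88−19.35) − (22.05−19.08) = -0.47 − 2.97 = -3.44; fold change = 2^3.44 = 10.853
CASP10: ΔΔCt = (30.11−19.35) − (30.18−19.08) = 10.76 − 11.10 = -0.34; fold change = 2^0.34 = 1.266
MMP1 has the largest |ΔΔCt| = 4.86.

0.034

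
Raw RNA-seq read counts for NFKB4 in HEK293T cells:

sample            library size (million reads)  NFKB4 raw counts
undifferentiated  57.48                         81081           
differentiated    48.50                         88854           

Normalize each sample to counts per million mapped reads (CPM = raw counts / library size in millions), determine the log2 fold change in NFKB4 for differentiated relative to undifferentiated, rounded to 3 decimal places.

0.377

CPM(undifferentiated) = 81081 / 57.48 = 1410.5950
CPM(differentiated) = 88854 / 48.50 = 1832.0412
Fold change = 1832.0412 / 1410.5950 = 1.29877
log2(1.29877) = 0.3771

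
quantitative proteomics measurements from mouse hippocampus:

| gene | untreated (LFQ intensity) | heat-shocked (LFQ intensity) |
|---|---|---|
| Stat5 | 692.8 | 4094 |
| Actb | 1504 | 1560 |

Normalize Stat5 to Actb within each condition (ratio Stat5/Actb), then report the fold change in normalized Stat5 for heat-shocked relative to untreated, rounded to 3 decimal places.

Stat5/Actb (untreated) = 692.8 / 1504 = 0.46064
Stat5/Actb (heat-shocked) = 4094 / 1560 = 2.6244
Fold change = 2.6244 / 0.46064 = 5.6972

5.697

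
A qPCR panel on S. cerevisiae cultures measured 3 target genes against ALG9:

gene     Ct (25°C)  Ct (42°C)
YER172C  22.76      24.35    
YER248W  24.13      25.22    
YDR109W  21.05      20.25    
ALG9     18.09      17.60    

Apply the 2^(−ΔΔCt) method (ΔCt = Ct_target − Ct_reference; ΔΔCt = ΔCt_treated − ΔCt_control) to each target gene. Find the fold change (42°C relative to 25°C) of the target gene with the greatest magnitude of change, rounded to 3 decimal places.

YER172C: ΔΔCt = (24.35−17.60) − (22.76−18.09) = 6.75 − 4.67 = 2.08; fold change = 2^-2.08 = 0.237
YER248W: ΔΔCt = (25.22−17.60) − (24.13−18.09) = 7.62 − 6.04 = 1.58; fold change = 2^-1.58 = 0.334
YDR109W: ΔΔCt = (20.25−17.60) − (21.05−18.09) = 2.65 − 2.96 = -0.31; fold change = 2^0.31 = 1.240
YER172C has the largest |ΔΔCt| = 2.08.

0.237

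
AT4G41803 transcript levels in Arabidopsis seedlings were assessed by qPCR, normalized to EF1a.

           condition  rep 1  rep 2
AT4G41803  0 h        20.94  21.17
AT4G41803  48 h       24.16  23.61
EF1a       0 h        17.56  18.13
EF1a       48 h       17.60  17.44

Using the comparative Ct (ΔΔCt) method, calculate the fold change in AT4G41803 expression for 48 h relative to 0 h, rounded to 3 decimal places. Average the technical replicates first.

0.112

Mean Ct: AT4G41803 0 h 21.055; AT4G41803 48 h 23.885; EF1a 0 h 17.845; EF1a 48 h 17.520
ΔCt(0 h) = 21.055 − 17.845 = 3.210
ΔCt(48 h) = 23.885 − 17.520 = 6.365
ΔΔCt = 6.365 − 3.210 = 3.155
Fold change = 2^(−3.155) = 0.1123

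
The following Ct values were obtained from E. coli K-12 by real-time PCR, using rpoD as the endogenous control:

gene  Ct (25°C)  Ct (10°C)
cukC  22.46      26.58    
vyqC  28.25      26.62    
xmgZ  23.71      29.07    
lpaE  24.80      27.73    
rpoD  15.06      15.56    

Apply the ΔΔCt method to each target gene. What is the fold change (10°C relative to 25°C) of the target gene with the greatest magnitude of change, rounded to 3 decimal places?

cukC: ΔΔCt = (26.58−15.56) − (22.46−15.06) = 11.02 − 7.40 = 3.62; fold change = 2^-3.62 = 0.081
vyqC: ΔΔCt = (26.62−15.56) − (28.25−15.06) = 11.06 − 13.19 = -2.13; fold change = 2^2.13 = 4.377
xmgZ: ΔΔCt = (29.07−15.56) − (23.71−15.06) = 13.51 − 8.65 = 4.86; fold change = 2^-4.86 = 0.034
lpaE: ΔΔCt = (27.73−15.56) − (24.80−15.06) = 12.17 − 9.74 = 2.43; fold change = 2^-2.43 = 0.186
xmgZ has the largest |ΔΔCt| = 4.86.

0.034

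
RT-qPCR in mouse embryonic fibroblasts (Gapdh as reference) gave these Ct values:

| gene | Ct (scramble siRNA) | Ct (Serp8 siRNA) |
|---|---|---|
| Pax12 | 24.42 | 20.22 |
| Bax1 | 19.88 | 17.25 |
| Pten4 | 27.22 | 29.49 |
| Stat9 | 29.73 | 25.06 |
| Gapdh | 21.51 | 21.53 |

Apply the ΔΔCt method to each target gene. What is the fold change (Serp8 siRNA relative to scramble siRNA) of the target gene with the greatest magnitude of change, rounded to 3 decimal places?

Pax12: ΔΔCt = (20.22−21.53) − (24.42−21.51) = -1.31 − 2.91 = -4.22; fold change = 2^4.22 = 18.636
Bax1: ΔΔCt = (17.25−21.53) − (19.88−21.51) = -4.28 − (-1.63) = -2.65; fold change = 2^2.65 = 6.277
Pten4: ΔΔCt = (29.49−21.53) − (27.22−21.51) = 7.96 − 5.71 = 2.25; fold change = 2^-2.25 = 0.210
Stat9: ΔΔCt = (25.06−21.53) − (29.73−21.51) = 3.53 − 8.22 = -4.69; fold change = 2^4.69 = 25.813
Stat9 has the largest |ΔΔCt| = 4.69.

25.813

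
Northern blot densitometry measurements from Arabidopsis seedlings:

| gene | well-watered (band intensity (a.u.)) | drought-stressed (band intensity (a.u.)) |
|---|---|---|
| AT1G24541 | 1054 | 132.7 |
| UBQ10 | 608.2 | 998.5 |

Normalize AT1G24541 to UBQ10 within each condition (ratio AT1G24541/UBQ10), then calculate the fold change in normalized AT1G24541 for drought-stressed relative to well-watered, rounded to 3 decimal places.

AT1G24541/UBQ10 (well-watered) = 1054 / 608.2 = 1.733
AT1G24541/UBQ10 (drought-stressed) = 132.7 / 998.5 = 0.1329
Fold change = 0.1329 / 1.733 = 0.0767

0.077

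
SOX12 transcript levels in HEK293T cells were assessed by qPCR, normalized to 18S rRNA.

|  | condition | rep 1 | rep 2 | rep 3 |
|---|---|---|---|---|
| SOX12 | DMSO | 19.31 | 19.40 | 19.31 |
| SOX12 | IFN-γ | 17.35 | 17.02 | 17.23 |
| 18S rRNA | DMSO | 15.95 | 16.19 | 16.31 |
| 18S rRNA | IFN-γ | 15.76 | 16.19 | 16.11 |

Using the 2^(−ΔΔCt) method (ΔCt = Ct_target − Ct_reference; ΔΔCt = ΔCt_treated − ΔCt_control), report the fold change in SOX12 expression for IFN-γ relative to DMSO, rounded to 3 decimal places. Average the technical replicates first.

Mean Ct: SOX12 DMSO 19.340; SOX12 IFN-γ 17.200; 18S rRNA DMSO 16.150; 18S rRNA IFN-γ 16.020
ΔCt(DMSO) = 19.340 − 16.150 = 3.190
ΔCt(IFN-γ) = 17.200 − 16.020 = 1.180
ΔΔCt = 1.180 − 3.190 = -2.010
Fold change = 2^(−(-2.010)) = 2^2.010 = 4.0278

4.028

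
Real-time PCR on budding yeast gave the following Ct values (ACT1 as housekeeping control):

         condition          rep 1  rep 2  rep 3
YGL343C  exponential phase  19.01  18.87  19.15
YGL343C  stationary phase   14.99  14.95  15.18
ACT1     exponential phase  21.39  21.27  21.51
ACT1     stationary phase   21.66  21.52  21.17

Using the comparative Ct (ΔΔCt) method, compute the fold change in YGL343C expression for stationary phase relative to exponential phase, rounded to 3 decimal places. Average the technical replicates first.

16.336

Mean Ct: YGL343C exponential phase 19.010; YGL343C stationary phase 15.040; ACT1 exponential phase 21.390; ACT1 stationary phase 21.450
ΔCt(exponential phase) = 19.010 − 21.390 = -2.380
ΔCt(stationary phase) = 15.040 − 21.450 = -6.410
ΔΔCt = -6.410 − (-2.380) = -4.030
Fold change = 2^(−(-4.030)) = 2^4.030 = 16.3362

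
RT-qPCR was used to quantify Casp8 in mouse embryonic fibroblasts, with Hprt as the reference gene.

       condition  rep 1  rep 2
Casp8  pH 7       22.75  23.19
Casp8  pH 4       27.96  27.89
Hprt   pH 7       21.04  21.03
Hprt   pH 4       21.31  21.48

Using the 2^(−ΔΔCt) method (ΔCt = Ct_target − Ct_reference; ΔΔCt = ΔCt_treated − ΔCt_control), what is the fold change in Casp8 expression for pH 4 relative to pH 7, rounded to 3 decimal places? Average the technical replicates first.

Mean Ct: Casp8 pH 7 22.970; Casp8 pH 4 27.925; Hprt pH 7 21.035; Hprt pH 4 21.395
ΔCt(pH 7) = 22.970 − 21.035 = 1.935
ΔCt(pH 4) = 27.925 − 21.395 = 6.530
ΔΔCt = 6.530 − 1.935 = 4.595
Fold change = 2^(−4.595) = 0.0414

0.041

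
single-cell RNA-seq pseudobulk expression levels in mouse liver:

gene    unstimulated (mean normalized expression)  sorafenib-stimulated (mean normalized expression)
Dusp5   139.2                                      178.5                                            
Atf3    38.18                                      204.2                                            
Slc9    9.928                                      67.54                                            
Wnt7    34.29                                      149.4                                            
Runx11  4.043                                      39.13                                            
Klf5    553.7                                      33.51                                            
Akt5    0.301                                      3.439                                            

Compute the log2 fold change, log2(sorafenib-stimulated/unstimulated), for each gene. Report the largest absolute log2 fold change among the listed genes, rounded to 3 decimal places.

log2(178.5/139.2) = 0.359  (Dusp5)
log2(204.2/38.18) = 2.419  (Atf3)
log2(67.54/9.928) = 2.766  (Slc9)
log2(149.4/34.29) = 2.123  (Wnt7)
log2(39.13/4.043) = 3.275  (Runx11)
log2(33.51/553.7) = -4.046  (Klf5)
log2(3.439/0.301) = 3.514  (Akt5)
The largest magnitude belongs to Klf5.

4.046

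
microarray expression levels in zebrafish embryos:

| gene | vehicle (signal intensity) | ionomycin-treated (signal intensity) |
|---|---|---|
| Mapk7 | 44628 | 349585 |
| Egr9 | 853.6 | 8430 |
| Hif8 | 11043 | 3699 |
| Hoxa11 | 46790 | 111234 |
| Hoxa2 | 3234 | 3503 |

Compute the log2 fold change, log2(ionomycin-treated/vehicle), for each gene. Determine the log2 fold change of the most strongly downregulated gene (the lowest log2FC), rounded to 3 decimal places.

log2(349585/44628) = 2.970  (Mapk7)
log2(8430/853.6) = 3.304  (Egr9)
log2(3699/11043) = -1.578  (Hif8)
log2(111234/46790) = 1.249  (Hoxa11)
log2(3503/3234) = 0.115  (Hoxa2)
Hif8 is most strongly downregulated.

-1.578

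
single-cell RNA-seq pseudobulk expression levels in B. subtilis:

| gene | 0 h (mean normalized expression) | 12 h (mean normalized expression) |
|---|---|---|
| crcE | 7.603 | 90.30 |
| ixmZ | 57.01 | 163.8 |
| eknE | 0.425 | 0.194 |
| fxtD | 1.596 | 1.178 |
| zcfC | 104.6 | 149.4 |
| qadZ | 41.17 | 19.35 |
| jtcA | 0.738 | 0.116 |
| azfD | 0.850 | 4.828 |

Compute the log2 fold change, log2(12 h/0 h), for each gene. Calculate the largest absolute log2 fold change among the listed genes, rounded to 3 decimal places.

3.570

log2(90.30/7.603) = 3.570  (crcE)
log2(163.8/57.01) = 1.523  (ixmZ)
log2(0.194/0.425) = -1.131  (eknE)
log2(1.178/1.596) = -0.438  (fxtD)
log2(149.4/104.6) = 0.514  (zcfC)
log2(19.35/41.17) = -1.089  (qadZ)
log2(0.116/0.738) = -2.669  (jtcA)
log2(4.828/0.850) = 2.506  (azfD)
The largest magnitude belongs to crcE.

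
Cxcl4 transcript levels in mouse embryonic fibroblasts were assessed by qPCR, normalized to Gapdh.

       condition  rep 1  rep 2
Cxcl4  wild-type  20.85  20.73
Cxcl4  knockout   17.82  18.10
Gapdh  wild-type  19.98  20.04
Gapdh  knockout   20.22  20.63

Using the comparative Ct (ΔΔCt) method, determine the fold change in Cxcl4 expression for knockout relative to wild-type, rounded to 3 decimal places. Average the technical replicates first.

9.481

Mean Ct: Cxcl4 wild-type 20.790; Cxcl4 knockout 17.960; Gapdh wild-type 20.010; Gapdh knockout 20.425
ΔCt(wild-type) = 20.790 − 20.010 = 0.780
ΔCt(knockout) = 17.960 − 20.425 = -2.465
ΔΔCt = -2.465 − 0.780 = -3.245
Fold change = 2^(−(-3.245)) = 2^3.245 = 9.4807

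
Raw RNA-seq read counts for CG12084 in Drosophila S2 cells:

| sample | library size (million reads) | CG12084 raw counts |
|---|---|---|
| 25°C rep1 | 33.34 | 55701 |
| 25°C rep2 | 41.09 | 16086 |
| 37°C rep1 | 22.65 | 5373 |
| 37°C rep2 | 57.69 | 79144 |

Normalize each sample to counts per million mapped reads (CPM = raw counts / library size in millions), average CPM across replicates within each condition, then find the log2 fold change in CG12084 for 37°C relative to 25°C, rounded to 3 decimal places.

-0.358

CPM(25°C rep1) = 55701 / 33.34 = 1670.6959
CPM(25°C rep2) = 16086 / 41.09 = 391.4821
CPM(37°C rep1) = 5373 / 22.65 = 237.2185
CPM(37°C rep2) = 79144 / 57.69 = 1371.8842
mean CPM(25°C) = 1031.0890; mean CPM(37°C) = 804.5514
Fold change = 804.5514 / 1031.0890 = 0.78029
log2(0.78029) = -0.3579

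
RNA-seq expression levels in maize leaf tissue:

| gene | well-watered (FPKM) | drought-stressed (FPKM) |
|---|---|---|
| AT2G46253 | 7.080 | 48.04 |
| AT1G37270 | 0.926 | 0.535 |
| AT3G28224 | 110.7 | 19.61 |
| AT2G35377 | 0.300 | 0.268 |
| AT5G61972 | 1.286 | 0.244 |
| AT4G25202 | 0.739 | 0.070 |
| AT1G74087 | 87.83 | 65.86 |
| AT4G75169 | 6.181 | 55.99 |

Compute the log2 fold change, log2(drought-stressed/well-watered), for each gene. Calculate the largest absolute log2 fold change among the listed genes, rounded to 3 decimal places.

log2(48.04/7.080) = 2.762  (AT2G46253)
log2(0.535/0.926) = -0.791  (AT1G37270)
log2(19.61/110.7) = -2.497  (AT3G28224)
log2(0.268/0.300) = -0.163  (AT2G35377)
log2(0.244/1.286) = -2.398  (AT5G61972)
log2(0.070/0.739) = -3.400  (AT4G25202)
log2(65.86/87.83) = -0.415  (AT1G74087)
log2(55.99/6.181) = 3.179  (AT4G75169)
The largest magnitude belongs to AT4G25202.

3.400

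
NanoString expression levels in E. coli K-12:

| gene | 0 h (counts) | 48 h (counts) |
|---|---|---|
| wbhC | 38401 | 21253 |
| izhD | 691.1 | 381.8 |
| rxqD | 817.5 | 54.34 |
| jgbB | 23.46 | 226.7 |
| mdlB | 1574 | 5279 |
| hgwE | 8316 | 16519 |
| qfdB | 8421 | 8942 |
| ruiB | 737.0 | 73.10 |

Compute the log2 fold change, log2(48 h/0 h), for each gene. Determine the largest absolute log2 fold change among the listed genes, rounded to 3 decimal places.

3.911

log2(21253/38401) = -0.853  (wbhC)
log2(381.8/691.1) = -0.856  (izhD)
log2(54.34/817.5) = -3.911  (rxqD)
log2(226.7/23.46) = 3.273  (jgbB)
log2(5279/1574) = 1.746  (mdlB)
log2(16519/8316) = 0.990  (hgwE)
log2(8942/8421) = 0.087  (qfdB)
log2(73.10/737.0) = -3.334  (ruiB)
The largest magnitude belongs to rxqD.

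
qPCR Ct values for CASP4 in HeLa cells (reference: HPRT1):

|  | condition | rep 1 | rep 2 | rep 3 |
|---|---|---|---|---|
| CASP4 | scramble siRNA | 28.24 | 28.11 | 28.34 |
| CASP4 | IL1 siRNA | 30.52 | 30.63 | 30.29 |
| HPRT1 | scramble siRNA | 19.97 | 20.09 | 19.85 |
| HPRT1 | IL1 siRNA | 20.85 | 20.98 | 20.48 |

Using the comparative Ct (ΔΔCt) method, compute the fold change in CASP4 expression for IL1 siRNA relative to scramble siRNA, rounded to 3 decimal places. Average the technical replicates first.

0.366

Mean Ct: CASP4 scramble siRNA 28.230; CASP4 IL1 siRNA 30.480; HPRT1 scramble siRNA 19.970; HPRT1 IL1 siRNA 20.770
ΔCt(scramble siRNA) = 28.230 − 19.970 = 8.260
ΔCt(IL1 siRNA) = 30.480 − 20.770 = 9.710
ΔΔCt = 9.710 − 8.260 = 1.450
Fold change = 2^(−1.450) = 0.3660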